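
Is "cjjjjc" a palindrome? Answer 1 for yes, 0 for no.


Input: cjjjjc
Reversed: cjjjjc
  Compare pos 0 ('c') with pos 5 ('c'): match
  Compare pos 1 ('j') with pos 4 ('j'): match
  Compare pos 2 ('j') with pos 3 ('j'): match
Result: palindrome

1


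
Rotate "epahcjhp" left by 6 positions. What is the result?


Input: "epahcjhp", rotate left by 6
First 6 characters: "epahcj"
Remaining characters: "hp"
Concatenate remaining + first: "hp" + "epahcj" = "hpepahcj"

hpepahcj


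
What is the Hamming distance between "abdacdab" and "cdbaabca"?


Comparing "abdacdab" and "cdbaabca" position by position:
  Position 0: 'a' vs 'c' => differ
  Position 1: 'b' vs 'd' => differ
  Position 2: 'd' vs 'b' => differ
  Position 3: 'a' vs 'a' => same
  Position 4: 'c' vs 'a' => differ
  Position 5: 'd' vs 'b' => differ
  Position 6: 'a' vs 'c' => differ
  Position 7: 'b' vs 'a' => differ
Total differences (Hamming distance): 7

7


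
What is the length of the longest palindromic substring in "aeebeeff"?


Input: "aeebeeff"
Checking substrings for palindromes:
  [1:6] "eebee" (len 5) => palindrome
  [2:5] "ebe" (len 3) => palindrome
  [1:3] "ee" (len 2) => palindrome
  [4:6] "ee" (len 2) => palindrome
  [6:8] "ff" (len 2) => palindrome
Longest palindromic substring: "eebee" with length 5

5


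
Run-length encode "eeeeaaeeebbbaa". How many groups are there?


Input: eeeeaaeeebbbaa
Scanning for consecutive runs:
  Group 1: 'e' x 4 (positions 0-3)
  Group 2: 'a' x 2 (positions 4-5)
  Group 3: 'e' x 3 (positions 6-8)
  Group 4: 'b' x 3 (positions 9-11)
  Group 5: 'a' x 2 (positions 12-13)
Total groups: 5

5


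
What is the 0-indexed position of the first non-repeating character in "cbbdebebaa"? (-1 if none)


Input: cbbdebebaa
Character frequencies:
  'a': 2
  'b': 4
  'c': 1
  'd': 1
  'e': 2
Scanning left to right for freq == 1:
  Position 0 ('c'): unique! => answer = 0

0


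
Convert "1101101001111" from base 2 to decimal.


Input: "1101101001111" in base 2
Positional expansion:
  Digit '1' (value 1) x 2^12 = 4096
  Digit '1' (value 1) x 2^11 = 2048
  Digit '0' (value 0) x 2^10 = 0
  Digit '1' (value 1) x 2^9 = 512
  Digit '1' (value 1) x 2^8 = 256
  Digit '0' (value 0) x 2^7 = 0
  Digit '1' (value 1) x 2^6 = 64
  Digit '0' (value 0) x 2^5 = 0
  Digit '0' (value 0) x 2^4 = 0
  Digit '1' (value 1) x 2^3 = 8
  Digit '1' (value 1) x 2^2 = 4
  Digit '1' (value 1) x 2^1 = 2
  Digit '1' (value 1) x 2^0 = 1
Sum = 6991

6991


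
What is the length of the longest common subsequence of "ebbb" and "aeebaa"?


LCS of "ebbb" and "aeebaa"
DP table:
           a    e    e    b    a    a
      0    0    0    0    0    0    0
  e   0    0    1    1    1    1    1
  b   0    0    1    1    2    2    2
  b   0    0    1    1    2    2    2
  b   0    0    1    1    2    2    2
LCS length = dp[4][6] = 2

2


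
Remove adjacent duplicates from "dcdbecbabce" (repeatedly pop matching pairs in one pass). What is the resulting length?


Input: dcdbecbabce
Stack-based adjacent duplicate removal:
  Read 'd': push. Stack: d
  Read 'c': push. Stack: dc
  Read 'd': push. Stack: dcd
  Read 'b': push. Stack: dcdb
  Read 'e': push. Stack: dcdbe
  Read 'c': push. Stack: dcdbec
  Read 'b': push. Stack: dcdbecb
  Read 'a': push. Stack: dcdbecba
  Read 'b': push. Stack: dcdbecbab
  Read 'c': push. Stack: dcdbecbabc
  Read 'e': push. Stack: dcdbecbabce
Final stack: "dcdbecbabce" (length 11)

11


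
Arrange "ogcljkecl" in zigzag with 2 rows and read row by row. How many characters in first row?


Zigzag "ogcljkecl" into 2 rows:
Placing characters:
  'o' => row 0
  'g' => row 1
  'c' => row 0
  'l' => row 1
  'j' => row 0
  'k' => row 1
  'e' => row 0
  'c' => row 1
  'l' => row 0
Rows:
  Row 0: "ocjel"
  Row 1: "glkc"
First row length: 5

5


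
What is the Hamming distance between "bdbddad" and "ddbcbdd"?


Comparing "bdbddad" and "ddbcbdd" position by position:
  Position 0: 'b' vs 'd' => differ
  Position 1: 'd' vs 'd' => same
  Position 2: 'b' vs 'b' => same
  Position 3: 'd' vs 'c' => differ
  Position 4: 'd' vs 'b' => differ
  Position 5: 'a' vs 'd' => differ
  Position 6: 'd' vs 'd' => same
Total differences (Hamming distance): 4

4


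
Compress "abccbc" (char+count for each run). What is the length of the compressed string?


Input: abccbc
Runs:
  'a' x 1 => "a1"
  'b' x 1 => "b1"
  'c' x 2 => "c2"
  'b' x 1 => "b1"
  'c' x 1 => "c1"
Compressed: "a1b1c2b1c1"
Compressed length: 10

10


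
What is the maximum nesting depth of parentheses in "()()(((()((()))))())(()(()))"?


Input: "()()(((()((()))))())(()(()))"
Tracking depth:
  Position 0 '(': depth becomes 1
  Position 1 ')': depth becomes 0
  Position 2 '(': depth becomes 1
  Position 3 ')': depth becomes 0
  Position 4 '(': depth becomes 1
  Position 5 '(': depth becomes 2
  Position 6 '(': depth becomes 3
  Position 7 '(': depth becomes 4
  Position 8 ')': depth becomes 3
  Position 9 '(': depth becomes 4
  Position 10 '(': depth becomes 5
  Position 11 '(': depth becomes 6
  Position 12 ')': depth becomes 5
  Position 13 ')': depth becomes 4
  Position 14 ')': depth becomes 3
  Position 15 ')': depth becomes 2
  Position 16 ')': depth becomes 1
  Position 17 '(': depth becomes 2
  Position 18 ')': depth becomes 1
  Position 19 ')': depth becomes 0
  Position 20 '(': depth becomes 1
  Position 21 '(': depth becomes 2
  Position 22 ')': depth becomes 1
  Position 23 '(': depth becomes 2
  Position 24 '(': depth becomes 3
  Position 25 ')': depth becomes 2
  Position 26 ')': depth becomes 1
  Position 27 ')': depth becomes 0
Maximum depth reached: 6

6


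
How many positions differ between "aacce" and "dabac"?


Comparing "aacce" and "dabac" position by position:
  Position 0: 'a' vs 'd' => DIFFER
  Position 1: 'a' vs 'a' => same
  Position 2: 'c' vs 'b' => DIFFER
  Position 3: 'c' vs 'a' => DIFFER
  Position 4: 'e' vs 'c' => DIFFER
Positions that differ: 4

4


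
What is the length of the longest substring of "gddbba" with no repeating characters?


Input: "gddbba"
Sliding window (track last position of each char):
  Position 0 ('g'): window [0,0] length 1 -- new best
  Position 1 ('d'): window [0,1] length 2 -- new best
  Position 2 ('d'): repeat (last at 1), move window start to 2
  Position 2 ('d'): window [2,2] length 1
  Position 3 ('b'): window [2,3] length 2
  Position 4 ('b'): repeat (last at 3), move window start to 4
  Position 4 ('b'): window [4,4] length 1
  Position 5 ('a'): window [4,5] length 2
Longest substring with no repeats: "gd" with length 2

2


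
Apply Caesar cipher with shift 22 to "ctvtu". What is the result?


Caesar cipher: shift "ctvtu" by 22
  'c' (pos 2) + 22 = pos 24 = 'y'
  't' (pos 19) + 22 = pos 15 = 'p'
  'v' (pos 21) + 22 = pos 17 = 'r'
  't' (pos 19) + 22 = pos 15 = 'p'
  'u' (pos 20) + 22 = pos 16 = 'q'
Result: yprpq

yprpq


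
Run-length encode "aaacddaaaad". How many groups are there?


Input: aaacddaaaad
Scanning for consecutive runs:
  Group 1: 'a' x 3 (positions 0-2)
  Group 2: 'c' x 1 (positions 3-3)
  Group 3: 'd' x 2 (positions 4-5)
  Group 4: 'a' x 4 (positions 6-9)
  Group 5: 'd' x 1 (positions 10-10)
Total groups: 5

5


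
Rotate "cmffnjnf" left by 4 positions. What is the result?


Input: "cmffnjnf", rotate left by 4
First 4 characters: "cmff"
Remaining characters: "njnf"
Concatenate remaining + first: "njnf" + "cmff" = "njnfcmff"

njnfcmff


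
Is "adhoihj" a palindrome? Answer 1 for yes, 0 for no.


Input: adhoihj
Reversed: jhiohda
  Compare pos 0 ('a') with pos 6 ('j'): MISMATCH
  Compare pos 1 ('d') with pos 5 ('h'): MISMATCH
  Compare pos 2 ('h') with pos 4 ('i'): MISMATCH
Result: not a palindrome

0


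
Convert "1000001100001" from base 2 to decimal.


Input: "1000001100001" in base 2
Positional expansion:
  Digit '1' (value 1) x 2^12 = 4096
  Digit '0' (value 0) x 2^11 = 0
  Digit '0' (value 0) x 2^10 = 0
  Digit '0' (value 0) x 2^9 = 0
  Digit '0' (value 0) x 2^8 = 0
  Digit '0' (value 0) x 2^7 = 0
  Digit '1' (value 1) x 2^6 = 64
  Digit '1' (value 1) x 2^5 = 32
  Digit '0' (value 0) x 2^4 = 0
  Digit '0' (value 0) x 2^3 = 0
  Digit '0' (value 0) x 2^2 = 0
  Digit '0' (value 0) x 2^1 = 0
  Digit '1' (value 1) x 2^0 = 1
Sum = 4193

4193


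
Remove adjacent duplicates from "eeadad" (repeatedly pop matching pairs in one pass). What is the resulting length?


Input: eeadad
Stack-based adjacent duplicate removal:
  Read 'e': push. Stack: e
  Read 'e': matches stack top 'e' => pop. Stack: (empty)
  Read 'a': push. Stack: a
  Read 'd': push. Stack: ad
  Read 'a': push. Stack: ada
  Read 'd': push. Stack: adad
Final stack: "adad" (length 4)

4


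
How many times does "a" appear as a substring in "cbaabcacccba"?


Searching for "a" in "cbaabcacccba"
Scanning each position:
  Position 0: "c" => no
  Position 1: "b" => no
  Position 2: "a" => MATCH
  Position 3: "a" => MATCH
  Position 4: "b" => no
  Position 5: "c" => no
  Position 6: "a" => MATCH
  Position 7: "c" => no
  Position 8: "c" => no
  Position 9: "c" => no
  Position 10: "b" => no
  Position 11: "a" => MATCH
Total occurrences: 4

4


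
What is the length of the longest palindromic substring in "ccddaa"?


Input: "ccddaa"
Checking substrings for palindromes:
  [0:2] "cc" (len 2) => palindrome
  [2:4] "dd" (len 2) => palindrome
  [4:6] "aa" (len 2) => palindrome
Longest palindromic substring: "cc" with length 2

2


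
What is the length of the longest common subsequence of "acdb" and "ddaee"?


LCS of "acdb" and "ddaee"
DP table:
           d    d    a    e    e
      0    0    0    0    0    0
  a   0    0    0    1    1    1
  c   0    0    0    1    1    1
  d   0    1    1    1    1    1
  b   0    1    1    1    1    1
LCS length = dp[4][5] = 1

1


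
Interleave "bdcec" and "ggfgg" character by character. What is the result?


Interleaving "bdcec" and "ggfgg":
  Position 0: 'b' from first, 'g' from second => "bg"
  Position 1: 'd' from first, 'g' from second => "dg"
  Position 2: 'c' from first, 'f' from second => "cf"
  Position 3: 'e' from first, 'g' from second => "eg"
  Position 4: 'c' from first, 'g' from second => "cg"
Result: bgdgcfegcg

bgdgcfegcg


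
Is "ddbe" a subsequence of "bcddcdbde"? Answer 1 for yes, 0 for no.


Check if "ddbe" is a subsequence of "bcddcdbde"
Greedy scan:
  Position 0 ('b'): no match needed
  Position 1 ('c'): no match needed
  Position 2 ('d'): matches sub[0] = 'd'
  Position 3 ('d'): matches sub[1] = 'd'
  Position 4 ('c'): no match needed
  Position 5 ('d'): no match needed
  Position 6 ('b'): matches sub[2] = 'b'
  Position 7 ('d'): no match needed
  Position 8 ('e'): matches sub[3] = 'e'
All 4 characters matched => is a subsequence

1


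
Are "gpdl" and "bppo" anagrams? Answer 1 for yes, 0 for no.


Strings: "gpdl", "bppo"
Sorted first:  dglp
Sorted second: bopp
Differ at position 0: 'd' vs 'b' => not anagrams

0


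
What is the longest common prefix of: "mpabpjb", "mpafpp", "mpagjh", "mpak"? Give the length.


Words: mpabpjb, mpafpp, mpagjh, mpak
  Position 0: all 'm' => match
  Position 1: all 'p' => match
  Position 2: all 'a' => match
  Position 3: ('b', 'f', 'g', 'k') => mismatch, stop
LCP = "mpa" (length 3)

3


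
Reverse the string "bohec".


Input: bohec
Reading characters right to left:
  Position 4: 'c'
  Position 3: 'e'
  Position 2: 'h'
  Position 1: 'o'
  Position 0: 'b'
Reversed: cehob

cehob


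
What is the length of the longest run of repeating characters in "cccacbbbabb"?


Input: "cccacbbbabb"
Scanning for longest run:
  Position 1 ('c'): continues run of 'c', length=2
  Position 2 ('c'): continues run of 'c', length=3
  Position 3 ('a'): new char, reset run to 1
  Position 4 ('c'): new char, reset run to 1
  Position 5 ('b'): new char, reset run to 1
  Position 6 ('b'): continues run of 'b', length=2
  Position 7 ('b'): continues run of 'b', length=3
  Position 8 ('a'): new char, reset run to 1
  Position 9 ('b'): new char, reset run to 1
  Position 10 ('b'): continues run of 'b', length=2
Longest run: 'c' with length 3

3


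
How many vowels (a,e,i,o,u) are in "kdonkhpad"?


Input: kdonkhpad
Checking each character:
  'k' at position 0: consonant
  'd' at position 1: consonant
  'o' at position 2: vowel (running total: 1)
  'n' at position 3: consonant
  'k' at position 4: consonant
  'h' at position 5: consonant
  'p' at position 6: consonant
  'a' at position 7: vowel (running total: 2)
  'd' at position 8: consonant
Total vowels: 2

2


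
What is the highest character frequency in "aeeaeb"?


Input: aeeaeb
Character counts:
  'a': 2
  'b': 1
  'e': 3
Maximum frequency: 3

3


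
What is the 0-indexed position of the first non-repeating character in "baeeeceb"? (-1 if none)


Input: baeeeceb
Character frequencies:
  'a': 1
  'b': 2
  'c': 1
  'e': 4
Scanning left to right for freq == 1:
  Position 0 ('b'): freq=2, skip
  Position 1 ('a'): unique! => answer = 1

1


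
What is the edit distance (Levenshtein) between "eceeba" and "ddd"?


Computing edit distance: "eceeba" -> "ddd"
DP table:
           d    d    d
      0    1    2    3
  e   1    1    2    3
  c   2    2    2    3
  e   3    3    3    3
  e   4    4    4    4
  b   5    5    5    5
  a   6    6    6    6
Edit distance = dp[6][3] = 6

6


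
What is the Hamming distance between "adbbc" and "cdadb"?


Comparing "adbbc" and "cdadb" position by position:
  Position 0: 'a' vs 'c' => differ
  Position 1: 'd' vs 'd' => same
  Position 2: 'b' vs 'a' => differ
  Position 3: 'b' vs 'd' => differ
  Position 4: 'c' vs 'b' => differ
Total differences (Hamming distance): 4

4


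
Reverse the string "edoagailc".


Input: edoagailc
Reading characters right to left:
  Position 8: 'c'
  Position 7: 'l'
  Position 6: 'i'
  Position 5: 'a'
  Position 4: 'g'
  Position 3: 'a'
  Position 2: 'o'
  Position 1: 'd'
  Position 0: 'e'
Reversed: cliagaode

cliagaode


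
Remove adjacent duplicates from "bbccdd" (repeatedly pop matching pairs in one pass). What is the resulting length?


Input: bbccdd
Stack-based adjacent duplicate removal:
  Read 'b': push. Stack: b
  Read 'b': matches stack top 'b' => pop. Stack: (empty)
  Read 'c': push. Stack: c
  Read 'c': matches stack top 'c' => pop. Stack: (empty)
  Read 'd': push. Stack: d
  Read 'd': matches stack top 'd' => pop. Stack: (empty)
Final stack: "" (length 0)

0


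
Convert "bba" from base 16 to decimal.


Input: "bba" in base 16
Positional expansion:
  Digit 'b' (value 11) x 16^2 = 2816
  Digit 'b' (value 11) x 16^1 = 176
  Digit 'a' (value 10) x 16^0 = 10
Sum = 3002

3002


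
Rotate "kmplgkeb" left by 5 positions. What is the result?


Input: "kmplgkeb", rotate left by 5
First 5 characters: "kmplg"
Remaining characters: "keb"
Concatenate remaining + first: "keb" + "kmplg" = "kebkmplg"

kebkmplg


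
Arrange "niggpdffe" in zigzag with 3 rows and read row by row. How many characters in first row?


Zigzag "niggpdffe" into 3 rows:
Placing characters:
  'n' => row 0
  'i' => row 1
  'g' => row 2
  'g' => row 1
  'p' => row 0
  'd' => row 1
  'f' => row 2
  'f' => row 1
  'e' => row 0
Rows:
  Row 0: "npe"
  Row 1: "igdf"
  Row 2: "gf"
First row length: 3

3


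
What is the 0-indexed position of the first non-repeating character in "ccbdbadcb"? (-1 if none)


Input: ccbdbadcb
Character frequencies:
  'a': 1
  'b': 3
  'c': 3
  'd': 2
Scanning left to right for freq == 1:
  Position 0 ('c'): freq=3, skip
  Position 1 ('c'): freq=3, skip
  Position 2 ('b'): freq=3, skip
  Position 3 ('d'): freq=2, skip
  Position 4 ('b'): freq=3, skip
  Position 5 ('a'): unique! => answer = 5

5


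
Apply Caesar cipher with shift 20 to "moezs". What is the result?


Caesar cipher: shift "moezs" by 20
  'm' (pos 12) + 20 = pos 6 = 'g'
  'o' (pos 14) + 20 = pos 8 = 'i'
  'e' (pos 4) + 20 = pos 24 = 'y'
  'z' (pos 25) + 20 = pos 19 = 't'
  's' (pos 18) + 20 = pos 12 = 'm'
Result: giytm

giytm


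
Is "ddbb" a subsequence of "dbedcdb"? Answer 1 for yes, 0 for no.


Check if "ddbb" is a subsequence of "dbedcdb"
Greedy scan:
  Position 0 ('d'): matches sub[0] = 'd'
  Position 1 ('b'): no match needed
  Position 2 ('e'): no match needed
  Position 3 ('d'): matches sub[1] = 'd'
  Position 4 ('c'): no match needed
  Position 5 ('d'): no match needed
  Position 6 ('b'): matches sub[2] = 'b'
Only matched 3/4 characters => not a subsequence

0


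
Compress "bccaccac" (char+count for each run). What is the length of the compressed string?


Input: bccaccac
Runs:
  'b' x 1 => "b1"
  'c' x 2 => "c2"
  'a' x 1 => "a1"
  'c' x 2 => "c2"
  'a' x 1 => "a1"
  'c' x 1 => "c1"
Compressed: "b1c2a1c2a1c1"
Compressed length: 12

12


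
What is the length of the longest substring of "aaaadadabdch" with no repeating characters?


Input: "aaaadadabdch"
Sliding window (track last position of each char):
  Position 0 ('a'): window [0,0] length 1 -- new best
  Position 1 ('a'): repeat (last at 0), move window start to 1
  Position 1 ('a'): window [1,1] length 1
  Position 2 ('a'): repeat (last at 1), move window start to 2
  Position 2 ('a'): window [2,2] length 1
  Position 3 ('a'): repeat (last at 2), move window start to 3
  Position 3 ('a'): window [3,3] length 1
  Position 4 ('d'): window [3,4] length 2 -- new best
  Position 5 ('a'): repeat (last at 3), move window start to 4
  Position 5 ('a'): window [4,5] length 2
  Position 6 ('d'): repeat (last at 4), move window start to 5
  Position 6 ('d'): window [5,6] length 2
  Position 7 ('a'): repeat (last at 5), move window start to 6
  Position 7 ('a'): window [6,7] length 2
  Position 8 ('b'): window [6,8] length 3 -- new best
  Position 9 ('d'): repeat (last at 6), move window start to 7
  Position 9 ('d'): window [7,9] length 3
  Position 10 ('c'): window [7,10] length 4 -- new best
  Position 11 ('h'): window [7,11] length 5 -- new best
Longest substring with no repeats: "abdch" with length 5

5


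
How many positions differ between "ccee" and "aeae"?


Comparing "ccee" and "aeae" position by position:
  Position 0: 'c' vs 'a' => DIFFER
  Position 1: 'c' vs 'e' => DIFFER
  Position 2: 'e' vs 'a' => DIFFER
  Position 3: 'e' vs 'e' => same
Positions that differ: 3

3


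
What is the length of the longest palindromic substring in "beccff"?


Input: "beccff"
Checking substrings for palindromes:
  [2:4] "cc" (len 2) => palindrome
  [4:6] "ff" (len 2) => palindrome
Longest palindromic substring: "cc" with length 2

2


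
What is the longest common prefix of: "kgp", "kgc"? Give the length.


Words: kgp, kgc
  Position 0: all 'k' => match
  Position 1: all 'g' => match
  Position 2: ('p', 'c') => mismatch, stop
LCP = "kg" (length 2)

2


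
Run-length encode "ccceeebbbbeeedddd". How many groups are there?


Input: ccceeebbbbeeedddd
Scanning for consecutive runs:
  Group 1: 'c' x 3 (positions 0-2)
  Group 2: 'e' x 3 (positions 3-5)
  Group 3: 'b' x 4 (positions 6-9)
  Group 4: 'e' x 3 (positions 10-12)
  Group 5: 'd' x 4 (positions 13-16)
Total groups: 5

5


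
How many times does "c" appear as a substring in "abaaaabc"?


Searching for "c" in "abaaaabc"
Scanning each position:
  Position 0: "a" => no
  Position 1: "b" => no
  Position 2: "a" => no
  Position 3: "a" => no
  Position 4: "a" => no
  Position 5: "a" => no
  Position 6: "b" => no
  Position 7: "c" => MATCH
Total occurrences: 1

1


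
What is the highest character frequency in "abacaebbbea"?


Input: abacaebbbea
Character counts:
  'a': 4
  'b': 4
  'c': 1
  'e': 2
Maximum frequency: 4

4


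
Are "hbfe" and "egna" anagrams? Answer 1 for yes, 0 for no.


Strings: "hbfe", "egna"
Sorted first:  befh
Sorted second: aegn
Differ at position 0: 'b' vs 'a' => not anagrams

0


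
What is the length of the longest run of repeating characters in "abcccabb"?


Input: "abcccabb"
Scanning for longest run:
  Position 1 ('b'): new char, reset run to 1
  Position 2 ('c'): new char, reset run to 1
  Position 3 ('c'): continues run of 'c', length=2
  Position 4 ('c'): continues run of 'c', length=3
  Position 5 ('a'): new char, reset run to 1
  Position 6 ('b'): new char, reset run to 1
  Position 7 ('b'): continues run of 'b', length=2
Longest run: 'c' with length 3

3


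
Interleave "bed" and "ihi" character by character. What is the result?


Interleaving "bed" and "ihi":
  Position 0: 'b' from first, 'i' from second => "bi"
  Position 1: 'e' from first, 'h' from second => "eh"
  Position 2: 'd' from first, 'i' from second => "di"
Result: biehdi

biehdi


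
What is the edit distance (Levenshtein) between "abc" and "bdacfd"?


Computing edit distance: "abc" -> "bdacfd"
DP table:
           b    d    a    c    f    d
      0    1    2    3    4    5    6
  a   1    1    2    2    3    4    5
  b   2    1    2    3    3    4    5
  c   3    2    2    3    3    4    5
Edit distance = dp[3][6] = 5

5


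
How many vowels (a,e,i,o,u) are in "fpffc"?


Input: fpffc
Checking each character:
  'f' at position 0: consonant
  'p' at position 1: consonant
  'f' at position 2: consonant
  'f' at position 3: consonant
  'c' at position 4: consonant
Total vowels: 0

0


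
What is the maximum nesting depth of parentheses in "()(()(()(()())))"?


Input: "()(()(()(()())))"
Tracking depth:
  Position 0 '(': depth becomes 1
  Position 1 ')': depth becomes 0
  Position 2 '(': depth becomes 1
  Position 3 '(': depth becomes 2
  Position 4 ')': depth becomes 1
  Position 5 '(': depth becomes 2
  Position 6 '(': depth becomes 3
  Position 7 ')': depth becomes 2
  Position 8 '(': depth becomes 3
  Position 9 '(': depth becomes 4
  Position 10 ')': depth becomes 3
  Position 11 '(': depth becomes 4
  Position 12 ')': depth becomes 3
  Position 13 ')': depth becomes 2
  Position 14 ')': depth becomes 1
  Position 15 ')': depth becomes 0
Maximum depth reached: 4

4


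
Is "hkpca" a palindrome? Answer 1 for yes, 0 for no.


Input: hkpca
Reversed: acpkh
  Compare pos 0 ('h') with pos 4 ('a'): MISMATCH
  Compare pos 1 ('k') with pos 3 ('c'): MISMATCH
Result: not a palindrome

0


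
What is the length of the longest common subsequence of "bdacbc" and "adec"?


LCS of "bdacbc" and "adec"
DP table:
           a    d    e    c
      0    0    0    0    0
  b   0    0    0    0    0
  d   0    0    1    1    1
  a   0    1    1    1    1
  c   0    1    1    1    2
  b   0    1    1    1    2
  c   0    1    1    1    2
LCS length = dp[6][4] = 2

2


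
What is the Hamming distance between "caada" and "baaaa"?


Comparing "caada" and "baaaa" position by position:
  Position 0: 'c' vs 'b' => differ
  Position 1: 'a' vs 'a' => same
  Position 2: 'a' vs 'a' => same
  Position 3: 'd' vs 'a' => differ
  Position 4: 'a' vs 'a' => same
Total differences (Hamming distance): 2

2


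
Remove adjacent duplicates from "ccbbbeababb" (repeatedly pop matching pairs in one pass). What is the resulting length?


Input: ccbbbeababb
Stack-based adjacent duplicate removal:
  Read 'c': push. Stack: c
  Read 'c': matches stack top 'c' => pop. Stack: (empty)
  Read 'b': push. Stack: b
  Read 'b': matches stack top 'b' => pop. Stack: (empty)
  Read 'b': push. Stack: b
  Read 'e': push. Stack: be
  Read 'a': push. Stack: bea
  Read 'b': push. Stack: beab
  Read 'a': push. Stack: beaba
  Read 'b': push. Stack: beabab
  Read 'b': matches stack top 'b' => pop. Stack: beaba
Final stack: "beaba" (length 5)

5


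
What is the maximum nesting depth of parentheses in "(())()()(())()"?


Input: "(())()()(())()"
Tracking depth:
  Position 0 '(': depth becomes 1
  Position 1 '(': depth becomes 2
  Position 2 ')': depth becomes 1
  Position 3 ')': depth becomes 0
  Position 4 '(': depth becomes 1
  Position 5 ')': depth becomes 0
  Position 6 '(': depth becomes 1
  Position 7 ')': depth becomes 0
  Position 8 '(': depth becomes 1
  Position 9 '(': depth becomes 2
  Position 10 ')': depth becomes 1
  Position 11 ')': depth becomes 0
  Position 12 '(': depth becomes 1
  Position 13 ')': depth becomes 0
Maximum depth reached: 2

2


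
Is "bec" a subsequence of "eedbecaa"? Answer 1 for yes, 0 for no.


Check if "bec" is a subsequence of "eedbecaa"
Greedy scan:
  Position 0 ('e'): no match needed
  Position 1 ('e'): no match needed
  Position 2 ('d'): no match needed
  Position 3 ('b'): matches sub[0] = 'b'
  Position 4 ('e'): matches sub[1] = 'e'
  Position 5 ('c'): matches sub[2] = 'c'
  Position 6 ('a'): no match needed
  Position 7 ('a'): no match needed
All 3 characters matched => is a subsequence

1


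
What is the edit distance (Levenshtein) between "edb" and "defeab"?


Computing edit distance: "edb" -> "defeab"
DP table:
           d    e    f    e    a    b
      0    1    2    3    4    5    6
  e   1    1    1    2    3    4    5
  d   2    1    2    2    3    4    5
  b   3    2    2    3    3    4    4
Edit distance = dp[3][6] = 4

4


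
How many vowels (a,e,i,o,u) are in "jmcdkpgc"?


Input: jmcdkpgc
Checking each character:
  'j' at position 0: consonant
  'm' at position 1: consonant
  'c' at position 2: consonant
  'd' at position 3: consonant
  'k' at position 4: consonant
  'p' at position 5: consonant
  'g' at position 6: consonant
  'c' at position 7: consonant
Total vowels: 0

0


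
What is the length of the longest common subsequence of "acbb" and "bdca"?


LCS of "acbb" and "bdca"
DP table:
           b    d    c    a
      0    0    0    0    0
  a   0    0    0    0    1
  c   0    0    0    1    1
  b   0    1    1    1    1
  b   0    1    1    1    1
LCS length = dp[4][4] = 1

1


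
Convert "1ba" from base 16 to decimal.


Input: "1ba" in base 16
Positional expansion:
  Digit '1' (value 1) x 16^2 = 256
  Digit 'b' (value 11) x 16^1 = 176
  Digit 'a' (value 10) x 16^0 = 10
Sum = 442

442


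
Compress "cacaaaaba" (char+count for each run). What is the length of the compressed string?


Input: cacaaaaba
Runs:
  'c' x 1 => "c1"
  'a' x 1 => "a1"
  'c' x 1 => "c1"
  'a' x 4 => "a4"
  'b' x 1 => "b1"
  'a' x 1 => "a1"
Compressed: "c1a1c1a4b1a1"
Compressed length: 12

12


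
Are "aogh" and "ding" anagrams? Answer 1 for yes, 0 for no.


Strings: "aogh", "ding"
Sorted first:  agho
Sorted second: dgin
Differ at position 0: 'a' vs 'd' => not anagrams

0


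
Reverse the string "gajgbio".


Input: gajgbio
Reading characters right to left:
  Position 6: 'o'
  Position 5: 'i'
  Position 4: 'b'
  Position 3: 'g'
  Position 2: 'j'
  Position 1: 'a'
  Position 0: 'g'
Reversed: oibgjag

oibgjag


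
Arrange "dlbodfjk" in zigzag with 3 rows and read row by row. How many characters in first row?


Zigzag "dlbodfjk" into 3 rows:
Placing characters:
  'd' => row 0
  'l' => row 1
  'b' => row 2
  'o' => row 1
  'd' => row 0
  'f' => row 1
  'j' => row 2
  'k' => row 1
Rows:
  Row 0: "dd"
  Row 1: "lofk"
  Row 2: "bj"
First row length: 2

2


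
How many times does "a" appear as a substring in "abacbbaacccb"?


Searching for "a" in "abacbbaacccb"
Scanning each position:
  Position 0: "a" => MATCH
  Position 1: "b" => no
  Position 2: "a" => MATCH
  Position 3: "c" => no
  Position 4: "b" => no
  Position 5: "b" => no
  Position 6: "a" => MATCH
  Position 7: "a" => MATCH
  Position 8: "c" => no
  Position 9: "c" => no
  Position 10: "c" => no
  Position 11: "b" => no
Total occurrences: 4

4


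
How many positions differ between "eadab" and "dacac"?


Comparing "eadab" and "dacac" position by position:
  Position 0: 'e' vs 'd' => DIFFER
  Position 1: 'a' vs 'a' => same
  Position 2: 'd' vs 'c' => DIFFER
  Position 3: 'a' vs 'a' => same
  Position 4: 'b' vs 'c' => DIFFER
Positions that differ: 3

3


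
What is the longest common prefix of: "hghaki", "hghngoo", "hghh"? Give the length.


Words: hghaki, hghngoo, hghh
  Position 0: all 'h' => match
  Position 1: all 'g' => match
  Position 2: all 'h' => match
  Position 3: ('a', 'n', 'h') => mismatch, stop
LCP = "hgh" (length 3)

3


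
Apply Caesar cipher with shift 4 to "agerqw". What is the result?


Caesar cipher: shift "agerqw" by 4
  'a' (pos 0) + 4 = pos 4 = 'e'
  'g' (pos 6) + 4 = pos 10 = 'k'
  'e' (pos 4) + 4 = pos 8 = 'i'
  'r' (pos 17) + 4 = pos 21 = 'v'
  'q' (pos 16) + 4 = pos 20 = 'u'
  'w' (pos 22) + 4 = pos 0 = 'a'
Result: ekivua

ekivua


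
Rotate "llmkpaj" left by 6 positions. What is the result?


Input: "llmkpaj", rotate left by 6
First 6 characters: "llmkpa"
Remaining characters: "j"
Concatenate remaining + first: "j" + "llmkpa" = "jllmkpa"

jllmkpa


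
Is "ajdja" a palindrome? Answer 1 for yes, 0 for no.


Input: ajdja
Reversed: ajdja
  Compare pos 0 ('a') with pos 4 ('a'): match
  Compare pos 1 ('j') with pos 3 ('j'): match
Result: palindrome

1


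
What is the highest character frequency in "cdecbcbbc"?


Input: cdecbcbbc
Character counts:
  'b': 3
  'c': 4
  'd': 1
  'e': 1
Maximum frequency: 4

4


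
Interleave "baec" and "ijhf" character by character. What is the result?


Interleaving "baec" and "ijhf":
  Position 0: 'b' from first, 'i' from second => "bi"
  Position 1: 'a' from first, 'j' from second => "aj"
  Position 2: 'e' from first, 'h' from second => "eh"
  Position 3: 'c' from first, 'f' from second => "cf"
Result: biajehcf

biajehcf


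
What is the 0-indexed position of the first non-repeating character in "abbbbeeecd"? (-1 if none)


Input: abbbbeeecd
Character frequencies:
  'a': 1
  'b': 4
  'c': 1
  'd': 1
  'e': 3
Scanning left to right for freq == 1:
  Position 0 ('a'): unique! => answer = 0

0


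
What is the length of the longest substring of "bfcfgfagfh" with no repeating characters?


Input: "bfcfgfagfh"
Sliding window (track last position of each char):
  Position 0 ('b'): window [0,0] length 1 -- new best
  Position 1 ('f'): window [0,1] length 2 -- new best
  Position 2 ('c'): window [0,2] length 3 -- new best
  Position 3 ('f'): repeat (last at 1), move window start to 2
  Position 3 ('f'): window [2,3] length 2
  Position 4 ('g'): window [2,4] length 3
  Position 5 ('f'): repeat (last at 3), move window start to 4
  Position 5 ('f'): window [4,5] length 2
  Position 6 ('a'): window [4,6] length 3
  Position 7 ('g'): repeat (last at 4), move window start to 5
  Position 7 ('g'): window [5,7] length 3
  Position 8 ('f'): repeat (last at 5), move window start to 6
  Position 8 ('f'): window [6,8] length 3
  Position 9 ('h'): window [6,9] length 4 -- new best
Longest substring with no repeats: "agfh" with length 4

4


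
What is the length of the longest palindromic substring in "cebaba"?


Input: "cebaba"
Checking substrings for palindromes:
  [2:5] "bab" (len 3) => palindrome
  [3:6] "aba" (len 3) => palindrome
Longest palindromic substring: "bab" with length 3

3


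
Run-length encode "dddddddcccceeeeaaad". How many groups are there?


Input: dddddddcccceeeeaaad
Scanning for consecutive runs:
  Group 1: 'd' x 7 (positions 0-6)
  Group 2: 'c' x 4 (positions 7-10)
  Group 3: 'e' x 4 (positions 11-14)
  Group 4: 'a' x 3 (positions 15-17)
  Group 5: 'd' x 1 (positions 18-18)
Total groups: 5

5


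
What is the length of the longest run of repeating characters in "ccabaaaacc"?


Input: "ccabaaaacc"
Scanning for longest run:
  Position 1 ('c'): continues run of 'c', length=2
  Position 2 ('a'): new char, reset run to 1
  Position 3 ('b'): new char, reset run to 1
  Position 4 ('a'): new char, reset run to 1
  Position 5 ('a'): continues run of 'a', length=2
  Position 6 ('a'): continues run of 'a', length=3
  Position 7 ('a'): continues run of 'a', length=4
  Position 8 ('c'): new char, reset run to 1
  Position 9 ('c'): continues run of 'c', length=2
Longest run: 'a' with length 4

4


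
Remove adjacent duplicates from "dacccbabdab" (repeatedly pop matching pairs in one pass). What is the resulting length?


Input: dacccbabdab
Stack-based adjacent duplicate removal:
  Read 'd': push. Stack: d
  Read 'a': push. Stack: da
  Read 'c': push. Stack: dac
  Read 'c': matches stack top 'c' => pop. Stack: da
  Read 'c': push. Stack: dac
  Read 'b': push. Stack: dacb
  Read 'a': push. Stack: dacba
  Read 'b': push. Stack: dacbab
  Read 'd': push. Stack: dacbabd
  Read 'a': push. Stack: dacbabda
  Read 'b': push. Stack: dacbabdab
Final stack: "dacbabdab" (length 9)

9


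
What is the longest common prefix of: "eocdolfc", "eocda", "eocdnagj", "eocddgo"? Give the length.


Words: eocdolfc, eocda, eocdnagj, eocddgo
  Position 0: all 'e' => match
  Position 1: all 'o' => match
  Position 2: all 'c' => match
  Position 3: all 'd' => match
  Position 4: ('o', 'a', 'n', 'd') => mismatch, stop
LCP = "eocd" (length 4)

4


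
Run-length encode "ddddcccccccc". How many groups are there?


Input: ddddcccccccc
Scanning for consecutive runs:
  Group 1: 'd' x 4 (positions 0-3)
  Group 2: 'c' x 8 (positions 4-11)
Total groups: 2

2


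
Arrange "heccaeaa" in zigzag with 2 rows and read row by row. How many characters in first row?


Zigzag "heccaeaa" into 2 rows:
Placing characters:
  'h' => row 0
  'e' => row 1
  'c' => row 0
  'c' => row 1
  'a' => row 0
  'e' => row 1
  'a' => row 0
  'a' => row 1
Rows:
  Row 0: "hcaa"
  Row 1: "ecea"
First row length: 4

4


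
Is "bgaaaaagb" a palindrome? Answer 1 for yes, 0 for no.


Input: bgaaaaagb
Reversed: bgaaaaagb
  Compare pos 0 ('b') with pos 8 ('b'): match
  Compare pos 1 ('g') with pos 7 ('g'): match
  Compare pos 2 ('a') with pos 6 ('a'): match
  Compare pos 3 ('a') with pos 5 ('a'): match
Result: palindrome

1


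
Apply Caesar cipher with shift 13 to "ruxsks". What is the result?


Caesar cipher: shift "ruxsks" by 13
  'r' (pos 17) + 13 = pos 4 = 'e'
  'u' (pos 20) + 13 = pos 7 = 'h'
  'x' (pos 23) + 13 = pos 10 = 'k'
  's' (pos 18) + 13 = pos 5 = 'f'
  'k' (pos 10) + 13 = pos 23 = 'x'
  's' (pos 18) + 13 = pos 5 = 'f'
Result: ehkfxf

ehkfxf


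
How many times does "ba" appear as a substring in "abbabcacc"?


Searching for "ba" in "abbabcacc"
Scanning each position:
  Position 0: "ab" => no
  Position 1: "bb" => no
  Position 2: "ba" => MATCH
  Position 3: "ab" => no
  Position 4: "bc" => no
  Position 5: "ca" => no
  Position 6: "ac" => no
  Position 7: "cc" => no
Total occurrences: 1

1


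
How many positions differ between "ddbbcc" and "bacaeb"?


Comparing "ddbbcc" and "bacaeb" position by position:
  Position 0: 'd' vs 'b' => DIFFER
  Position 1: 'd' vs 'a' => DIFFER
  Position 2: 'b' vs 'c' => DIFFER
  Position 3: 'b' vs 'a' => DIFFER
  Position 4: 'c' vs 'e' => DIFFER
  Position 5: 'c' vs 'b' => DIFFER
Positions that differ: 6

6


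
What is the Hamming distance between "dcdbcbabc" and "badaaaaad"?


Comparing "dcdbcbabc" and "badaaaaad" position by position:
  Position 0: 'd' vs 'b' => differ
  Position 1: 'c' vs 'a' => differ
  Position 2: 'd' vs 'd' => same
  Position 3: 'b' vs 'a' => differ
  Position 4: 'c' vs 'a' => differ
  Position 5: 'b' vs 'a' => differ
  Position 6: 'a' vs 'a' => same
  Position 7: 'b' vs 'a' => differ
  Position 8: 'c' vs 'd' => differ
Total differences (Hamming distance): 7

7


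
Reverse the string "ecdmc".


Input: ecdmc
Reading characters right to left:
  Position 4: 'c'
  Position 3: 'm'
  Position 2: 'd'
  Position 1: 'c'
  Position 0: 'e'
Reversed: cmdce

cmdce


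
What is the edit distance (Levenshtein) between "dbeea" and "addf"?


Computing edit distance: "dbeea" -> "addf"
DP table:
           a    d    d    f
      0    1    2    3    4
  d   1    1    1    2    3
  b   2    2    2    2    3
  e   3    3    3    3    3
  e   4    4    4    4    4
  a   5    4    5    5    5
Edit distance = dp[5][4] = 5

5


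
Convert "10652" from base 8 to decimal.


Input: "10652" in base 8
Positional expansion:
  Digit '1' (value 1) x 8^4 = 4096
  Digit '0' (value 0) x 8^3 = 0
  Digit '6' (value 6) x 8^2 = 384
  Digit '5' (value 5) x 8^1 = 40
  Digit '2' (value 2) x 8^0 = 2
Sum = 4522

4522


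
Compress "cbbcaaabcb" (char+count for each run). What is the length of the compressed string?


Input: cbbcaaabcb
Runs:
  'c' x 1 => "c1"
  'b' x 2 => "b2"
  'c' x 1 => "c1"
  'a' x 3 => "a3"
  'b' x 1 => "b1"
  'c' x 1 => "c1"
  'b' x 1 => "b1"
Compressed: "c1b2c1a3b1c1b1"
Compressed length: 14

14


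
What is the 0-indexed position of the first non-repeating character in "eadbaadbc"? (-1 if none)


Input: eadbaadbc
Character frequencies:
  'a': 3
  'b': 2
  'c': 1
  'd': 2
  'e': 1
Scanning left to right for freq == 1:
  Position 0 ('e'): unique! => answer = 0

0


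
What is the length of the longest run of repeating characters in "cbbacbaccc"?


Input: "cbbacbaccc"
Scanning for longest run:
  Position 1 ('b'): new char, reset run to 1
  Position 2 ('b'): continues run of 'b', length=2
  Position 3 ('a'): new char, reset run to 1
  Position 4 ('c'): new char, reset run to 1
  Position 5 ('b'): new char, reset run to 1
  Position 6 ('a'): new char, reset run to 1
  Position 7 ('c'): new char, reset run to 1
  Position 8 ('c'): continues run of 'c', length=2
  Position 9 ('c'): continues run of 'c', length=3
Longest run: 'c' with length 3

3


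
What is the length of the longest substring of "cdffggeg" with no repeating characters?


Input: "cdffggeg"
Sliding window (track last position of each char):
  Position 0 ('c'): window [0,0] length 1 -- new best
  Position 1 ('d'): window [0,1] length 2 -- new best
  Position 2 ('f'): window [0,2] length 3 -- new best
  Position 3 ('f'): repeat (last at 2), move window start to 3
  Position 3 ('f'): window [3,3] length 1
  Position 4 ('g'): window [3,4] length 2
  Position 5 ('g'): repeat (last at 4), move window start to 5
  Position 5 ('g'): window [5,5] length 1
  Position 6 ('e'): window [5,6] length 2
  Position 7 ('g'): repeat (last at 5), move window start to 6
  Position 7 ('g'): window [6,7] length 2
Longest substring with no repeats: "cdf" with length 3

3


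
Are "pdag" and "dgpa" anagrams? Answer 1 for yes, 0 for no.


Strings: "pdag", "dgpa"
Sorted first:  adgp
Sorted second: adgp
Sorted forms match => anagrams

1


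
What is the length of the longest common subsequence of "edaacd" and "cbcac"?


LCS of "edaacd" and "cbcac"
DP table:
           c    b    c    a    c
      0    0    0    0    0    0
  e   0    0    0    0    0    0
  d   0    0    0    0    0    0
  a   0    0    0    0    1    1
  a   0    0    0    0    1    1
  c   0    1    1    1    1    2
  d   0    1    1    1    1    2
LCS length = dp[6][5] = 2

2


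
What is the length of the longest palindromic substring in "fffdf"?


Input: "fffdf"
Checking substrings for palindromes:
  [0:3] "fff" (len 3) => palindrome
  [2:5] "fdf" (len 3) => palindrome
  [0:2] "ff" (len 2) => palindrome
  [1:3] "ff" (len 2) => palindrome
Longest palindromic substring: "fff" with length 3

3


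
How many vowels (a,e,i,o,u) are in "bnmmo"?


Input: bnmmo
Checking each character:
  'b' at position 0: consonant
  'n' at position 1: consonant
  'm' at position 2: consonant
  'm' at position 3: consonant
  'o' at position 4: vowel (running total: 1)
Total vowels: 1

1


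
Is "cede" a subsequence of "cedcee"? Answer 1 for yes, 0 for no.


Check if "cede" is a subsequence of "cedcee"
Greedy scan:
  Position 0 ('c'): matches sub[0] = 'c'
  Position 1 ('e'): matches sub[1] = 'e'
  Position 2 ('d'): matches sub[2] = 'd'
  Position 3 ('c'): no match needed
  Position 4 ('e'): matches sub[3] = 'e'
  Position 5 ('e'): no match needed
All 4 characters matched => is a subsequence

1


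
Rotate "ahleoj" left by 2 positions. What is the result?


Input: "ahleoj", rotate left by 2
First 2 characters: "ah"
Remaining characters: "leoj"
Concatenate remaining + first: "leoj" + "ah" = "leojah"

leojah


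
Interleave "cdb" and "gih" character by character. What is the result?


Interleaving "cdb" and "gih":
  Position 0: 'c' from first, 'g' from second => "cg"
  Position 1: 'd' from first, 'i' from second => "di"
  Position 2: 'b' from first, 'h' from second => "bh"
Result: cgdibh

cgdibh


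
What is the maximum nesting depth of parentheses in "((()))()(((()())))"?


Input: "((()))()(((()())))"
Tracking depth:
  Position 0 '(': depth becomes 1
  Position 1 '(': depth becomes 2
  Position 2 '(': depth becomes 3
  Position 3 ')': depth becomes 2
  Position 4 ')': depth becomes 1
  Position 5 ')': depth becomes 0
  Position 6 '(': depth becomes 1
  Position 7 ')': depth becomes 0
  Position 8 '(': depth becomes 1
  Position 9 '(': depth becomes 2
  Position 10 '(': depth becomes 3
  Position 11 '(': depth becomes 4
  Position 12 ')': depth becomes 3
  Position 13 '(': depth becomes 4
  Position 14 ')': depth becomes 3
  Position 15 ')': depth becomes 2
  Position 16 ')': depth becomes 1
  Position 17 ')': depth becomes 0
Maximum depth reached: 4

4
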